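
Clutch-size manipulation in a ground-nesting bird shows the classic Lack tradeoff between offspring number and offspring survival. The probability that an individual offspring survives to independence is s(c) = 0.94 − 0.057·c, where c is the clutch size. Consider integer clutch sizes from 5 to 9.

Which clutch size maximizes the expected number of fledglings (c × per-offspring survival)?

8

Expected fledglings = c × s(c):
  c=5: 5 × 0.655 = 3.275
  c=6: 6 × 0.598 = 3.588
  c=7: 7 × 0.541 = 3.787
  c=8: 8 × 0.484 = 3.872
  c=9: 9 × 0.427 = 3.843
Maximum at c = 8 (3.872 fledglings).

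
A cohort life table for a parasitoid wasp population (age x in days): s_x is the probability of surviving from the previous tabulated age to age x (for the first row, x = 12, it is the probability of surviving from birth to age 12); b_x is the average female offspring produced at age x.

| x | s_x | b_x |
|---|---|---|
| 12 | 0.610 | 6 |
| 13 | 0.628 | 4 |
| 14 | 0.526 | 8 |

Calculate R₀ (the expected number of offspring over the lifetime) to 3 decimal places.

6.804

Survivorship from birth: l_x = s_12·s_13·…·s_x.
  l_12 = 0.61000
  l_13 = 0.38308
  l_14 = 0.20150
R₀ = Σ l_x b_x:
  age 12: 0.61000 × 6 = 3.6600
  age 13: 0.38308 × 4 = 1.5323
  age 14: 0.20150 × 8 = 1.6120
R₀ = 3.6600 + 1.5323 + 1.6120 = 6.8043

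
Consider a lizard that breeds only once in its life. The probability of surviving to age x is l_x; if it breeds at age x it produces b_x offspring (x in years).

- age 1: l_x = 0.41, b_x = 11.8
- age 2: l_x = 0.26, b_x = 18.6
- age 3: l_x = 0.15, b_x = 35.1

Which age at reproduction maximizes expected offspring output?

3

Expected offspring if breeding at age x = l_x × b_x:
  age 1: 0.41 × 11.8 = 4.838
  age 2: 0.26 × 18.6 = 4.836
  age 3: 0.15 × 35.1 = 5.265
Maximum at age 3 (5.265).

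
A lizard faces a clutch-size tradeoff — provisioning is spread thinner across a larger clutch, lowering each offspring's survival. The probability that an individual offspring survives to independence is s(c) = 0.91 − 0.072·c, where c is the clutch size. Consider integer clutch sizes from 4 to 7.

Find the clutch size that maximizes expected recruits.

Expected recruits = c × s(c):
  c=4: 4 × 0.622 = 2.488
  c=5: 5 × 0.550 = 2.750
  c=6: 6 × 0.478 = 2.868
  c=7: 7 × 0.406 = 2.842
Maximum at c = 6 (2.868 recruits).

6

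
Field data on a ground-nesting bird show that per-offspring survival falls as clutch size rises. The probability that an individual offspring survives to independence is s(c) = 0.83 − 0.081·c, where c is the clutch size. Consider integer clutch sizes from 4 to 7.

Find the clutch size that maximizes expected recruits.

Expected recruits = c × s(c):
  c=4: 4 × 0.506 = 2.024
  c=5: 5 × 0.425 = 2.125
  c=6: 6 × 0.344 = 2.064
  c=7: 7 × 0.263 = 1.841
Maximum at c = 5 (2.125 recruits).

5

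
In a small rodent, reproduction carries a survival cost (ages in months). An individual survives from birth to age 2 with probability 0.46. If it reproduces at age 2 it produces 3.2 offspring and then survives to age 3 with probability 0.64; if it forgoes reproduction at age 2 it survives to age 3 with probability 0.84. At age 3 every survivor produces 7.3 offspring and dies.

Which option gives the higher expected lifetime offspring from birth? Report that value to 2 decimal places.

3.62

breed at age 2: R₀ = 0.46 × (3.2 + 0.64 × 7.3) = 0.46 × 7.8720 = 3.6211
delay to age 3: R₀ = 0.46 × (0.84 × 7.3) = 0.46 × 6.1320 = 2.8207
Higher: breed at age 2 (3.6211).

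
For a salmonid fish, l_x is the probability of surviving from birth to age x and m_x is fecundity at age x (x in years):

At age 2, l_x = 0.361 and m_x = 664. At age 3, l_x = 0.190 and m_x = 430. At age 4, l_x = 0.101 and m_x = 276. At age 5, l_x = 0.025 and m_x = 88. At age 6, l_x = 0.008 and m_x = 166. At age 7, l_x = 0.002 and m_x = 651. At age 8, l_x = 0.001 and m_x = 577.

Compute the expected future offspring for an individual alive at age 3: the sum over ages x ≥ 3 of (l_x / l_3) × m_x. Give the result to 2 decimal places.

l_3 = 0.190. Conditional survival from age 3 to x is l_x / l_3.
  x=3: (0.190/0.190) × 430 = 430.0000
  x=4: (0.101/0.190) × 276 = 146.7158
  x=5: (0.025/0.190) × 88 = 11.5789
  x=6: (0.008/0.190) × 166 = 6.9895
  x=7: (0.002/0.190) × 651 = 6.8526
  x=8: (0.001/0.190) × 577 = 3.0368
Sum = 430.0000 + 146.7158 + 11.5789 + 6.9895 + 6.8526 + 3.0368 = 605.1737

605.17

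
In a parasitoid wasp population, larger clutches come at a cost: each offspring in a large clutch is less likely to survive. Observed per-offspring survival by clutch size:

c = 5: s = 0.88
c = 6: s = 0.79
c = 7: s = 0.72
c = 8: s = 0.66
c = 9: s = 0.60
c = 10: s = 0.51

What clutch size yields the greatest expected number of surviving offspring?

Expected surviving offspring = c × s(c):
  c=5: 5 × 0.88 = 4.400
  c=6: 6 × 0.79 = 4.740
  c=7: 7 × 0.72 = 5.040
  c=8: 8 × 0.66 = 5.280
  c=9: 9 × 0.60 = 5.400
  c=10: 10 × 0.51 = 5.100
Maximum at c = 9 (5.400 surviving offspring).

9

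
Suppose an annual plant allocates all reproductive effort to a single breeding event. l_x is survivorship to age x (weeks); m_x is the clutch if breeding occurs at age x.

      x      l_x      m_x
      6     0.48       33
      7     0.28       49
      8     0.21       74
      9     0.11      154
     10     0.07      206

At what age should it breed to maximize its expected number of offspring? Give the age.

9

Expected offspring if breeding at age x = l_x × m_x:
  age 6: 0.48 × 33 = 15.840
  age 7: 0.28 × 49 = 13.720
  age 8: 0.21 × 74 = 15.540
  age 9: 0.11 × 154 = 16.940
  age 10: 0.07 × 206 = 14.420
Maximum at age 9 (16.940).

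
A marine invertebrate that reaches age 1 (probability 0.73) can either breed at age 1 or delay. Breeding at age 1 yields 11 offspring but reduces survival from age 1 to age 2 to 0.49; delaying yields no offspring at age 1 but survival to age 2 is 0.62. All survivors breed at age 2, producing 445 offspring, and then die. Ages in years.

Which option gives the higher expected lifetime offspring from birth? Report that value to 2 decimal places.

201.41

breed at age 1: R₀ = 0.73 × (11 + 0.49 × 445) = 0.73 × 229.0500 = 167.2065
delay to age 2: R₀ = 0.73 × (0.62 × 445) = 0.73 × 275.9000 = 201.4070
Higher: delay to age 2 (201.4070).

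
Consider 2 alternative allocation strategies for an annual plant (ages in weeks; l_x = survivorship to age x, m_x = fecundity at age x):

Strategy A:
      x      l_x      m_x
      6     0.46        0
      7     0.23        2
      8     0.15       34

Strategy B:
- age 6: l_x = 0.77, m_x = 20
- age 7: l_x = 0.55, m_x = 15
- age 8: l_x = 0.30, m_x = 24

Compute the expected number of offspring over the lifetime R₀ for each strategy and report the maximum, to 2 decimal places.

30.85

Strategy A: R₀ = 0.46×0 + 0.23×2 + 0.15×34 = 5.5600
Strategy B: R₀ = 0.77×20 + 0.55×15 + 0.30×24 = 30.8500
Highest R₀: strategy B with 30.8500.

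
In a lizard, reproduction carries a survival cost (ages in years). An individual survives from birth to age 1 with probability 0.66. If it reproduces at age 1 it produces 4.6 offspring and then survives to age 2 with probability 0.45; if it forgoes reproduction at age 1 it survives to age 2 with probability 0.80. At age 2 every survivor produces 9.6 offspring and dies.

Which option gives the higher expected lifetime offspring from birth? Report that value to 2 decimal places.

breed at age 1: R₀ = 0.66 × (4.6 + 0.45 × 9.6) = 0.66 × 8.9200 = 5.8872
delay to age 2: R₀ = 0.66 × (0.80 × 9.6) = 0.66 × 7.6800 = 5.0688
Higher: breed at age 1 (5.8872).

5.89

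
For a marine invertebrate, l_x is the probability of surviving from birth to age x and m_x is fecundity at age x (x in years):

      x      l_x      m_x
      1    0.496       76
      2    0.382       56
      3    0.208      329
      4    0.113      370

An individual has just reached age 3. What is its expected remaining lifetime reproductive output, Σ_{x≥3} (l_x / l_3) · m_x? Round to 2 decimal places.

l_3 = 0.208. Conditional survival from age 3 to x is l_x / l_3.
  x=3: (0.208/0.208) × 329 = 329.0000
  x=4: (0.113/0.208) × 370 = 201.0096
Sum = 329.0000 + 201.0096 = 530.0096

530.01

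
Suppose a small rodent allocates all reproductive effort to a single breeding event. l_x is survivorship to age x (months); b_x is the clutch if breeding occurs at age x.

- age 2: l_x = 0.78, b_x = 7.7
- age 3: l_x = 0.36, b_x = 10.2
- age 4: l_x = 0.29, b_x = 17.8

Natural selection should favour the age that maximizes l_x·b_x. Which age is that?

Expected offspring if breeding at age x = l_x × b_x:
  age 2: 0.78 × 7.7 = 6.006
  age 3: 0.36 × 10.2 = 3.672
  age 4: 0.29 × 17.8 = 5.162
Maximum at age 2 (6.006).

2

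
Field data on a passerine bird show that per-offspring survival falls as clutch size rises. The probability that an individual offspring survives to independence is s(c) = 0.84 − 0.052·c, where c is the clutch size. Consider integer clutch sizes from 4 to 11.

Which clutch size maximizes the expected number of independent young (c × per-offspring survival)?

Expected independent young = c × s(c):
  c=4: 4 × 0.632 = 2.528
  c=5: 5 × 0.580 = 2.900
  c=6: 6 × 0.528 = 3.168
  c=7: 7 × 0.476 = 3.332
  c=8: 8 × 0.424 = 3.392
  c=9: 9 × 0.372 = 3.348
  c=10: 10 × 0.320 = 3.200
  c=11: 11 × 0.268 = 2.948
Maximum at c = 8 (3.392 independent young).

8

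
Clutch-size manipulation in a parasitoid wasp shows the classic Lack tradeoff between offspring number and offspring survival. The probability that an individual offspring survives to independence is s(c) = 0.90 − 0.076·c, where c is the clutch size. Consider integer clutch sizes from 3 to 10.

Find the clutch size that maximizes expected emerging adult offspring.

Expected emerging adult offspring = c × s(c):
  c=3: 3 × 0.672 = 2.016
  c=4: 4 × 0.596 = 2.384
  c=5: 5 × 0.520 = 2.600
  c=6: 6 × 0.444 = 2.664
  c=7: 7 × 0.368 = 2.576
  c=8: 8 × 0.292 = 2.336
  c=9: 9 × 0.216 = 1.944
  c=10: 10 × 0.140 = 1.400
Maximum at c = 6 (2.664 emerging adult offspring).

6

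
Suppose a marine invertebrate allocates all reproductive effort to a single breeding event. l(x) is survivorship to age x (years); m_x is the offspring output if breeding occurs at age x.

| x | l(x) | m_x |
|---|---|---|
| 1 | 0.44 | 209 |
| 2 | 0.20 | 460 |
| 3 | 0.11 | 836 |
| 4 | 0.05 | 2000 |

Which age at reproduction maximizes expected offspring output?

Expected offspring if breeding at age x = l(x) × m_x:
  age 1: 0.44 × 209 = 91.960
  age 2: 0.20 × 460 = 92.000
  age 3: 0.11 × 836 = 91.960
  age 4: 0.05 × 2000 = 100.000
Maximum at age 4 (100.000).

4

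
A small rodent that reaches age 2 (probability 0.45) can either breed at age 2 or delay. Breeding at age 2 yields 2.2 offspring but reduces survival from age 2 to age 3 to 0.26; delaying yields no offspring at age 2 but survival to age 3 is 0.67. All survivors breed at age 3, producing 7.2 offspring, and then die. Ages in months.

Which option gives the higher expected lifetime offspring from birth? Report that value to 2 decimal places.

2.17

breed at age 2: R₀ = 0.45 × (2.2 + 0.26 × 7.2) = 0.45 × 4.0720 = 1.8324
delay to age 3: R₀ = 0.45 × (0.67 × 7.2) = 0.45 × 4.8240 = 2.1708
Higher: delay to age 3 (2.1708).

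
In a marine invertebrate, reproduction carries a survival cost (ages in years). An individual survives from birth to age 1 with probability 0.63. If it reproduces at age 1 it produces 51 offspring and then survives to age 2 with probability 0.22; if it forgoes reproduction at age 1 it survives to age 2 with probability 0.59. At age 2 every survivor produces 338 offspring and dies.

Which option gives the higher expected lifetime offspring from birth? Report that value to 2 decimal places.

125.63

breed at age 1: R₀ = 0.63 × (51 + 0.22 × 338) = 0.63 × 125.3600 = 78.9768
delay to age 2: R₀ = 0.63 × (0.59 × 338) = 0.63 × 199.4200 = 125.6346
Higher: delay to age 2 (125.6346).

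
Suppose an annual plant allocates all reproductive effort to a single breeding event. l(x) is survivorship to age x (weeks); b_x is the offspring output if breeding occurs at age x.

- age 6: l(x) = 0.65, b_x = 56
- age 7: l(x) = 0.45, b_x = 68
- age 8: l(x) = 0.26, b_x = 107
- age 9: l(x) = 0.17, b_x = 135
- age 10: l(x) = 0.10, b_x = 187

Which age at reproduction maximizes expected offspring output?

6

Expected offspring if breeding at age x = l(x) × b_x:
  age 6: 0.65 × 56 = 36.400
  age 7: 0.45 × 68 = 30.600
  age 8: 0.26 × 107 = 27.820
  age 9: 0.17 × 135 = 22.950
  age 10: 0.10 × 187 = 18.700
Maximum at age 6 (36.400).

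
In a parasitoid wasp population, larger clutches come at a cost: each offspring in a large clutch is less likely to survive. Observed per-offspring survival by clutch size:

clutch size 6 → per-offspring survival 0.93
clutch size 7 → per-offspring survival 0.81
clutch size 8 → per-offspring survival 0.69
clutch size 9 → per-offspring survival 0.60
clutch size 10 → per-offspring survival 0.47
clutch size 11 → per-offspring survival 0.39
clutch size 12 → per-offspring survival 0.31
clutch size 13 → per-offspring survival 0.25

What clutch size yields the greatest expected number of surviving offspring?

7

Expected surviving offspring = c × s(c):
  c=6: 6 × 0.93 = 5.580
  c=7: 7 × 0.81 = 5.670
  c=8: 8 × 0.69 = 5.520
  c=9: 9 × 0.60 = 5.400
  c=10: 10 × 0.47 = 4.700
  c=11: 11 × 0.39 = 4.290
  c=12: 12 × 0.31 = 3.720
  c=13: 13 × 0.25 = 3.250
Maximum at c = 7 (5.670 surviving offspring).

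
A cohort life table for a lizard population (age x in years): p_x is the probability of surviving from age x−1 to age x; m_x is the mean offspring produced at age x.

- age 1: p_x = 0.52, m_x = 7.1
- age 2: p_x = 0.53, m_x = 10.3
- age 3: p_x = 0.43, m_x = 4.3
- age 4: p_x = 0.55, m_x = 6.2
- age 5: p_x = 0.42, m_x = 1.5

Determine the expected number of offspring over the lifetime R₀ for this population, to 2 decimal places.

7.49

Survivorship from birth: l_x = p_1·p_2·…·p_x.
  l_1 = 0.52000
  l_2 = 0.27560
  l_3 = 0.11851
  l_4 = 0.06518
  l_5 = 0.02738
R₀ = Σ l_x m_x:
  age 1: 0.52000 × 7.1 = 3.6920
  age 2: 0.27560 × 10.3 = 2.8387
  age 3: 0.11851 × 4.3 = 0.5096
  age 4: 0.06518 × 6.2 = 0.4041
  age 5: 0.02738 × 1.5 = 0.0411
R₀ = 3.6920 + 2.8387 + 0.5096 + 0.4041 + 0.0411 = 7.4855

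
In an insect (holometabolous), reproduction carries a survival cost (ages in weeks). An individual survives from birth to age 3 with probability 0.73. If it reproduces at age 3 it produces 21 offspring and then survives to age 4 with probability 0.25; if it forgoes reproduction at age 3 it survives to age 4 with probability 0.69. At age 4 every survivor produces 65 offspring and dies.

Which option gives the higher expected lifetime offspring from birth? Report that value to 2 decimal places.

breed at age 3: R₀ = 0.73 × (21 + 0.25 × 65) = 0.73 × 37.2500 = 27.1925
delay to age 4: R₀ = 0.73 × (0.69 × 65) = 0.73 × 44.8500 = 32.7405
Higher: delay to age 4 (32.7405).

32.74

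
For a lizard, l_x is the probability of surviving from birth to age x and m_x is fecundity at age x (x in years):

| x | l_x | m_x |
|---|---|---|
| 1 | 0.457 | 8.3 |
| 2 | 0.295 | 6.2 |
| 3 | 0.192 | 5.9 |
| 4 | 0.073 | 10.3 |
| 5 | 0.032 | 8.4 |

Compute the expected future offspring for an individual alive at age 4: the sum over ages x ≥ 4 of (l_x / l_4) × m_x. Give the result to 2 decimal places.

l_4 = 0.073. Conditional survival from age 4 to x is l_x / l_4.
  x=4: (0.073/0.073) × 10.3 = 10.3000
  x=5: (0.032/0.073) × 8.4 = 3.6822
Sum = 10.3000 + 3.6822 = 13.9822

13.98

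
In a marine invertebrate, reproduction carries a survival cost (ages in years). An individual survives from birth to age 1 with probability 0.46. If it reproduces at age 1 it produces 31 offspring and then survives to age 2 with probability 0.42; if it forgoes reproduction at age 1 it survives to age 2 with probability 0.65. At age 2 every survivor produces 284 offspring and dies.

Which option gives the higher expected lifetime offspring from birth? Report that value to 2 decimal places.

breed at age 1: R₀ = 0.46 × (31 + 0.42 × 284) = 0.46 × 150.2800 = 69.1288
delay to age 2: R₀ = 0.46 × (0.65 × 284) = 0.46 × 184.6000 = 84.9160
Higher: delay to age 2 (84.9160).

84.92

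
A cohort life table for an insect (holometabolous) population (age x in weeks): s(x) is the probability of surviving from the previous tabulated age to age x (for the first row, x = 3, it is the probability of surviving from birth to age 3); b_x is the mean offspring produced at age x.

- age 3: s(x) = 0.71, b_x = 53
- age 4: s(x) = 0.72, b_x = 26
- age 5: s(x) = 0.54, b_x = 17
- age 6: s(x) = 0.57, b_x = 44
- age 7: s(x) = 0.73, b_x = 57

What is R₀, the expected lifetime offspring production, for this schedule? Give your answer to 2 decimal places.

Survivorship from birth: l_x = s_3·s_4·…·s_x.
  l_3 = 0.71000
  l_4 = 0.51120
  l_5 = 0.27605
  l_6 = 0.15735
  l_7 = 0.11486
R₀ = Σ l_x b_x:
  age 3: 0.71000 × 53 = 37.6300
  age 4: 0.51120 × 26 = 13.2912
  age 5: 0.27605 × 17 = 4.6928
  age 6: 0.15735 × 44 = 6.9234
  age 7: 0.11486 × 57 = 6.5470
R₀ = 37.6300 + 13.2912 + 4.6928 + 6.9234 + 6.5470 = 69.0845

69.08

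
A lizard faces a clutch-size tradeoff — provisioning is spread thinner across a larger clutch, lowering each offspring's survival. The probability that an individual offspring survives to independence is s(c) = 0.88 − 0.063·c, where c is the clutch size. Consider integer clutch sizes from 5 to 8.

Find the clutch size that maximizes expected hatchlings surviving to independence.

7

Expected hatchlings surviving to independence = c × s(c):
  c=5: 5 × 0.565 = 2.825
  c=6: 6 × 0.502 = 3.012
  c=7: 7 × 0.439 = 3.073
  c=8: 8 × 0.376 = 3.008
Maximum at c = 7 (3.073 hatchlings surviving to independence).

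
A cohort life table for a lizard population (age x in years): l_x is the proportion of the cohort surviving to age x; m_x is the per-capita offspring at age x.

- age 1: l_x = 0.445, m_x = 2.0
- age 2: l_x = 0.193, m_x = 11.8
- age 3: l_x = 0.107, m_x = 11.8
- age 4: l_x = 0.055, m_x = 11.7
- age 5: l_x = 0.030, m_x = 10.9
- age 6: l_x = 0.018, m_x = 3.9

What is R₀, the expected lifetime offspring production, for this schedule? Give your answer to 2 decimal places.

R₀ = Σ l_x m_x:
  age 1: 0.445 × 2.0 = 0.8900
  age 2: 0.193 × 11.8 = 2.2774
  age 3: 0.107 × 11.8 = 1.2626
  age 4: 0.055 × 11.7 = 0.6435
  age 5: 0.030 × 10.9 = 0.3270
  age 6: 0.018 × 3.9 = 0.0702
R₀ = 0.8900 + 2.2774 + 1.2626 + 0.6435 + 0.3270 + 0.0702 = 5.4707

5.47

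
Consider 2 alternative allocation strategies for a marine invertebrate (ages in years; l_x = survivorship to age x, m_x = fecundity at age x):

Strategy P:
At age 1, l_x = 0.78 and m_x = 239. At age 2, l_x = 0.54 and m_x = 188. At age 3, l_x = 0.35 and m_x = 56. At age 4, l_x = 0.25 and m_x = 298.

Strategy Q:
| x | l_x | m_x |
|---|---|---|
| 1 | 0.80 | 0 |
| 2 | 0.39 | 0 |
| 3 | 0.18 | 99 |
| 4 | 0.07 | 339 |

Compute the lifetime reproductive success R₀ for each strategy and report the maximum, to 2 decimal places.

382.04

Strategy P: R₀ = 0.78×239 + 0.54×188 + 0.35×56 + 0.25×298 = 382.0400
Strategy Q: R₀ = 0.80×0 + 0.39×0 + 0.18×99 + 0.07×339 = 41.5500
Highest R₀: strategy P with 382.0400.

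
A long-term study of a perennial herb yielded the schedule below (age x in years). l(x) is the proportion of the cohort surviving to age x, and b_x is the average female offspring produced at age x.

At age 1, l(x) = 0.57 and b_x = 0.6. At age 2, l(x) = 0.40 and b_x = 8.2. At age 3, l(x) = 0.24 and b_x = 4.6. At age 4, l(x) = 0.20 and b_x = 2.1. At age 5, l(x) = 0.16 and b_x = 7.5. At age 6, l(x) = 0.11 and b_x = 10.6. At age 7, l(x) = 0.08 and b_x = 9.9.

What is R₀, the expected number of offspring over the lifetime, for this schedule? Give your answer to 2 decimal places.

R₀ = Σ l(x) b_x:
  age 1: 0.57 × 0.6 = 0.3420
  age 2: 0.40 × 8.2 = 3.2800
  age 3: 0.24 × 4.6 = 1.1040
  age 4: 0.20 × 2.1 = 0.4200
  age 5: 0.16 × 7.5 = 1.2000
  age 6: 0.11 × 10.6 = 1.1660
  age 7: 0.08 × 9.9 = 0.7920
R₀ = 0.3420 + 3.2800 + 1.1040 + 0.4200 + 1.2000 + 1.1660 + 0.7920 = 8.3040

8.30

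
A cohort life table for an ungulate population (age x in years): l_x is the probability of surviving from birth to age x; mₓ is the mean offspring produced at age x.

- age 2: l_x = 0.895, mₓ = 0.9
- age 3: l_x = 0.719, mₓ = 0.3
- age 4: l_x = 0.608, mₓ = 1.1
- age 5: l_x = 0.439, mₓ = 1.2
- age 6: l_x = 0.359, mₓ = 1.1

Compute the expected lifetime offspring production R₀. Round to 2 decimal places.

R₀ = Σ l_x mₓ:
  age 2: 0.895 × 0.9 = 0.8055
  age 3: 0.719 × 0.3 = 0.2157
  age 4: 0.608 × 1.1 = 0.6688
  age 5: 0.439 × 1.2 = 0.5268
  age 6: 0.359 × 1.1 = 0.3949
R₀ = 0.8055 + 0.2157 + 0.6688 + 0.5268 + 0.3949 = 2.6117

2.61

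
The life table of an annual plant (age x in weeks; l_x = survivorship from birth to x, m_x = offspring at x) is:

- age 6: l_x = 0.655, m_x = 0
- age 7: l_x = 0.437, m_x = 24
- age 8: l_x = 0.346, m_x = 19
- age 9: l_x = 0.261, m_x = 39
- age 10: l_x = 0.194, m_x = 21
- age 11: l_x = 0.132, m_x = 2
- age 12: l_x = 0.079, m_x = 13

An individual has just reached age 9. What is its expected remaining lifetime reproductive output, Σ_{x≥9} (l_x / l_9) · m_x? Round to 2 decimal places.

l_9 = 0.261. Conditional survival from age 9 to x is l_x / l_9.
  x=9: (0.261/0.261) × 39 = 39.0000
  x=10: (0.194/0.261) × 21 = 15.6092
  x=11: (0.132/0.261) × 2 = 1.0115
  x=12: (0.079/0.261) × 13 = 3.9349
Sum = 39.0000 + 15.6092 + 1.0115 + 3.9349 = 59.5556

59.56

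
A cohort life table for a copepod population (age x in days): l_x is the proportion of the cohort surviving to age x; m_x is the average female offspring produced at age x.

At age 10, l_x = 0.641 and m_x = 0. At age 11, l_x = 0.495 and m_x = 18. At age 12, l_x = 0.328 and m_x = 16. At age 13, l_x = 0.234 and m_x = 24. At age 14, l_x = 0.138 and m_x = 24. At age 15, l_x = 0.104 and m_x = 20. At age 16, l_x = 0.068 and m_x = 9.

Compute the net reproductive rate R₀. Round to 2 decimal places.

R₀ = Σ l_x m_x:
  age 10: 0.641 × 0 = 0.0000
  age 11: 0.495 × 18 = 8.9100
  age 12: 0.328 × 16 = 5.2480
  age 13: 0.234 × 24 = 5.6160
  age 14: 0.138 × 24 = 3.3120
  age 15: 0.104 × 20 = 2.0800
  age 16: 0.068 × 9 = 0.6120
R₀ = 0.0000 + 8.9100 + 5.2480 + 5.6160 + 3.3120 + 2.0800 + 0.6120 = 25.7780

25.78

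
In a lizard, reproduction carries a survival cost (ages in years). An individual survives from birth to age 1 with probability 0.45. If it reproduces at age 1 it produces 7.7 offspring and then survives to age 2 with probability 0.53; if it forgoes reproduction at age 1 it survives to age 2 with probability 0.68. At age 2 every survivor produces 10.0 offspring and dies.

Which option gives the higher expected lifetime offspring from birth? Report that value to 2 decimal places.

breed at age 1: R₀ = 0.45 × (7.7 + 0.53 × 10.0) = 0.45 × 13.0000 = 5.8500
delay to age 2: R₀ = 0.45 × (0.68 × 10.0) = 0.45 × 6.8000 = 3.0600
Higher: breed at age 1 (5.8500).

5.85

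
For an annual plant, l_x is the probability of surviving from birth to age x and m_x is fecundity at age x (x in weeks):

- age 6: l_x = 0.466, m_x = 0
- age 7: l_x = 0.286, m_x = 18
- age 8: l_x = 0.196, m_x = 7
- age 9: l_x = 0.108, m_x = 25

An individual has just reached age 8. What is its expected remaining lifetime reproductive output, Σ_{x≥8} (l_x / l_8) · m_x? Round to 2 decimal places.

20.78

l_8 = 0.196. Conditional survival from age 8 to x is l_x / l_8.
  x=8: (0.196/0.196) × 7 = 7.0000
  x=9: (0.108/0.196) × 25 = 13.7755
Sum = 7.0000 + 13.7755 = 20.7755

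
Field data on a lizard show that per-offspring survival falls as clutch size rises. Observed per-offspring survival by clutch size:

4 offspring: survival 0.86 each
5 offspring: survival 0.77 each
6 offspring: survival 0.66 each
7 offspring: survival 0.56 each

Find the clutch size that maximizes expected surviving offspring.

6

Expected surviving offspring = c × s(c):
  c=4: 4 × 0.86 = 3.440
  c=5: 5 × 0.77 = 3.850
  c=6: 6 × 0.66 = 3.960
  c=7: 7 × 0.56 = 3.920
Maximum at c = 6 (3.960 surviving offspring).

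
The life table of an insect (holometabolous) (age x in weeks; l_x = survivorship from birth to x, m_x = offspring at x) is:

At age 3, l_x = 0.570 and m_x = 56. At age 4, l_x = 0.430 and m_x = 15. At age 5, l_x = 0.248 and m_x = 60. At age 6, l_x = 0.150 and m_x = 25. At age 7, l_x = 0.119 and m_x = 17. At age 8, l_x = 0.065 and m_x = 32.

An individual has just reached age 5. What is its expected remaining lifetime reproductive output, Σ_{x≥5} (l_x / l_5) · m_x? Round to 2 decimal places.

91.67

l_5 = 0.248. Conditional survival from age 5 to x is l_x / l_5.
  x=5: (0.248/0.248) × 60 = 60.0000
  x=6: (0.150/0.248) × 25 = 15.1210
  x=7: (0.119/0.248) × 17 = 8.1573
  x=8: (0.065/0.248) × 32 = 8.3871
Sum = 60.0000 + 15.1210 + 8.1573 + 8.3871 = 91.6653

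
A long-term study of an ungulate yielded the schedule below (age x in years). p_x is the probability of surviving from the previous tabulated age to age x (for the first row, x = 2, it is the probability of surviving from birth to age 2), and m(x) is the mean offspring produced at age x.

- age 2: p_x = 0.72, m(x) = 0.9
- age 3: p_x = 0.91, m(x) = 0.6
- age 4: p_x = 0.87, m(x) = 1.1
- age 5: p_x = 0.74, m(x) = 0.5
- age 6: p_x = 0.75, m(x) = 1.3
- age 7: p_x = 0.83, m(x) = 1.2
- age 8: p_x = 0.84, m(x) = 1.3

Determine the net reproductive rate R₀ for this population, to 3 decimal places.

Survivorship from birth: l_x = p_2·p_3·…·p_x.
  l_2 = 0.72000
  l_3 = 0.65520
  l_4 = 0.57002
  l_5 = 0.42182
  l_6 = 0.31636
  l_7 = 0.26258
  l_8 = 0.22057
R₀ = Σ l_x m(x):
  age 2: 0.72000 × 0.9 = 0.6480
  age 3: 0.65520 × 0.6 = 0.3931
  age 4: 0.57002 × 1.1 = 0.6270
  age 5: 0.42182 × 0.5 = 0.2109
  age 6: 0.31636 × 1.3 = 0.4113
  age 7: 0.26258 × 1.2 = 0.3151
  age 8: 0.22057 × 1.3 = 0.2867
R₀ = 0.6480 + 0.3931 + 0.6270 + 0.2109 + 0.4113 + 0.3151 + 0.2867 = 2.8922

2.892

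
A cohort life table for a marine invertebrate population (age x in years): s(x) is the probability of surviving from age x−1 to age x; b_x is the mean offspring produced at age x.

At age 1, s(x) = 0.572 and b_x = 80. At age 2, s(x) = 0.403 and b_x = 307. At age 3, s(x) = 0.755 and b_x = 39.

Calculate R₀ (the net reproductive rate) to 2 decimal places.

Survivorship from birth: l_x = s_1·s_2·…·s_x.
  l_1 = 0.57200
  l_2 = 0.23052
  l_3 = 0.17404
R₀ = Σ l_x b_x:
  age 1: 0.57200 × 80 = 45.7600
  age 2: 0.23052 × 307 = 70.7696
  age 3: 0.17404 × 39 = 6.7876
R₀ = 45.7600 + 70.7696 + 6.7876 = 123.3172

123.32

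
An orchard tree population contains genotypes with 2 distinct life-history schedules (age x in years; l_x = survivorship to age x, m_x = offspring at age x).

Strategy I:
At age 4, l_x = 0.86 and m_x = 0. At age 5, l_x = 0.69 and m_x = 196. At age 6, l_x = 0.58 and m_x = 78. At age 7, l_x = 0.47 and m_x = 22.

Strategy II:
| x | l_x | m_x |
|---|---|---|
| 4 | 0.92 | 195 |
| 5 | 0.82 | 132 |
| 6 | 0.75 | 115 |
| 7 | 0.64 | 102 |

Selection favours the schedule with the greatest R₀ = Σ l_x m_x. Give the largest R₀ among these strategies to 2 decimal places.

439.17

Strategy I: R₀ = 0.86×0 + 0.69×196 + 0.58×78 + 0.47×22 = 190.8200
Strategy II: R₀ = 0.92×195 + 0.82×132 + 0.75×115 + 0.64×102 = 439.1700
Highest R₀: strategy II with 439.1700.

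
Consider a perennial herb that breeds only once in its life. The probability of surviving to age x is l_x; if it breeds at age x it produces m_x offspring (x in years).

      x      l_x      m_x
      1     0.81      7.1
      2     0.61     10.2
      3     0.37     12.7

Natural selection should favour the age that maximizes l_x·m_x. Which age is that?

Expected offspring if breeding at age x = l_x × m_x:
  age 1: 0.81 × 7.1 = 5.751
  age 2: 0.61 × 10.2 = 6.222
  age 3: 0.37 × 12.7 = 4.699
Maximum at age 2 (6.222).

2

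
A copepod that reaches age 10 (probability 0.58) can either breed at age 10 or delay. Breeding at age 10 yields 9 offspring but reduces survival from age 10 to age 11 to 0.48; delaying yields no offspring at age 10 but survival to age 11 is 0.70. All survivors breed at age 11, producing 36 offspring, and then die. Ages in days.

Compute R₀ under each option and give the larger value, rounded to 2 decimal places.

breed at age 10: R₀ = 0.58 × (9 + 0.48 × 36) = 0.58 × 26.2800 = 15.2424
delay to age 11: R₀ = 0.58 × (0.70 × 36) = 0.58 × 25.2000 = 14.6160
Higher: breed at age 10 (15.2424).

15.24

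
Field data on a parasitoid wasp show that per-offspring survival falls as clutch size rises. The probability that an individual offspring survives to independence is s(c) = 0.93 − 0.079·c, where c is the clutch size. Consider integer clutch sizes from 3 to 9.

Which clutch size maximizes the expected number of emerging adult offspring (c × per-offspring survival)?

Expected emerging adult offspring = c × s(c):
  c=3: 3 × 0.693 = 2.079
  c=4: 4 × 0.614 = 2.456
  c=5: 5 × 0.535 = 2.675
  c=6: 6 × 0.456 = 2.736
  c=7: 7 × 0.377 = 2.639
  c=8: 8 × 0.298 = 2.384
  c=9: 9 × 0.219 = 1.971
Maximum at c = 6 (2.736 emerging adult offspring).

6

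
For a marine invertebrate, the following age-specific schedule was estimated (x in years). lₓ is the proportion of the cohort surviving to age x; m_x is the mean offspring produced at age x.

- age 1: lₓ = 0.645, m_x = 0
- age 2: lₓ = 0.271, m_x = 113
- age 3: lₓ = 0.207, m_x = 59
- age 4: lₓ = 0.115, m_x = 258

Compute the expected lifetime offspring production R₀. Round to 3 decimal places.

72.506

R₀ = Σ lₓ m_x:
  age 1: 0.645 × 0 = 0.0000
  age 2: 0.271 × 113 = 30.6230
  age 3: 0.207 × 59 = 12.2130
  age 4: 0.115 × 258 = 29.6700
R₀ = 0.0000 + 30.6230 + 12.2130 + 29.6700 = 72.5060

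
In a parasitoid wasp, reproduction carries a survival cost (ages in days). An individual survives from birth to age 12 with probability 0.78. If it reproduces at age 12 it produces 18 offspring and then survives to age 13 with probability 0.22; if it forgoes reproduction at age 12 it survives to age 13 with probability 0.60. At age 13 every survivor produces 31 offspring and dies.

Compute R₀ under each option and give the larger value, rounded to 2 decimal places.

breed at age 12: R₀ = 0.78 × (18 + 0.22 × 31) = 0.78 × 24.8200 = 19.3596
delay to age 13: R₀ = 0.78 × (0.60 × 31) = 0.78 × 18.6000 = 14.5080
Higher: breed at age 12 (19.3596).

19.36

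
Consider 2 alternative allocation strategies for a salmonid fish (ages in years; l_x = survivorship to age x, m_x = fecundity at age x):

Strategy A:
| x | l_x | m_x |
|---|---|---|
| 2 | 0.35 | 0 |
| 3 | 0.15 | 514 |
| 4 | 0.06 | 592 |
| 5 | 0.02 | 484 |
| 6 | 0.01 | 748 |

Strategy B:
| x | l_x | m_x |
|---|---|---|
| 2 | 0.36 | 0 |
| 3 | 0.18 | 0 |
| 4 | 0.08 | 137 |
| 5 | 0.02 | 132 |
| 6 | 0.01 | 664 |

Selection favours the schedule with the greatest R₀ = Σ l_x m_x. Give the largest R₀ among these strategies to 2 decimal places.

129.78

Strategy A: R₀ = 0.35×0 + 0.15×514 + 0.06×592 + 0.02×484 + 0.01×748 = 129.7800
Strategy B: R₀ = 0.36×0 + 0.18×0 + 0.08×137 + 0.02×132 + 0.01×664 = 20.2400
Highest R₀: strategy A with 129.7800.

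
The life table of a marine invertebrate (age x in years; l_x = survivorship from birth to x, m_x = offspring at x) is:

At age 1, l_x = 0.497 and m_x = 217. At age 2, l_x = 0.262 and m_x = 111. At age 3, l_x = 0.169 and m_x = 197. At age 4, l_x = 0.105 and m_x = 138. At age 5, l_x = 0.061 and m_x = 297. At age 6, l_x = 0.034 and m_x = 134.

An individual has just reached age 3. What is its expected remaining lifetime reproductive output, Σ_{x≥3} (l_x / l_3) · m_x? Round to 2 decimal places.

416.90

l_3 = 0.169. Conditional survival from age 3 to x is l_x / l_3.
  x=3: (0.169/0.169) × 197 = 197.0000
  x=4: (0.105/0.169) × 138 = 85.7396
  x=5: (0.061/0.169) × 297 = 107.2012
  x=6: (0.034/0.169) × 134 = 26.9586
Sum = 197.0000 + 85.7396 + 107.2012 + 26.9586 = 416.8994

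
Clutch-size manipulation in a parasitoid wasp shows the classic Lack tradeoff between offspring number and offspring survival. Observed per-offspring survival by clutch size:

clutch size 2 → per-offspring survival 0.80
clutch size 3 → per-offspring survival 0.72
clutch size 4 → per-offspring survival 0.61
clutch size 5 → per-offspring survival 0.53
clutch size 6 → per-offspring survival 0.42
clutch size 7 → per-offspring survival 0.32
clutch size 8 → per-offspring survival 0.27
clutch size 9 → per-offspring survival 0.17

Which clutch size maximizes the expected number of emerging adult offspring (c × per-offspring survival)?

5

Expected emerging adult offspring = c × s(c):
  c=2: 2 × 0.80 = 1.600
  c=3: 3 × 0.72 = 2.160
  c=4: 4 × 0.61 = 2.440
  c=5: 5 × 0.53 = 2.650
  c=6: 6 × 0.42 = 2.520
  c=7: 7 × 0.32 = 2.240
  c=8: 8 × 0.27 = 2.160
  c=9: 9 × 0.17 = 1.530
Maximum at c = 5 (2.650 emerging adult offspring).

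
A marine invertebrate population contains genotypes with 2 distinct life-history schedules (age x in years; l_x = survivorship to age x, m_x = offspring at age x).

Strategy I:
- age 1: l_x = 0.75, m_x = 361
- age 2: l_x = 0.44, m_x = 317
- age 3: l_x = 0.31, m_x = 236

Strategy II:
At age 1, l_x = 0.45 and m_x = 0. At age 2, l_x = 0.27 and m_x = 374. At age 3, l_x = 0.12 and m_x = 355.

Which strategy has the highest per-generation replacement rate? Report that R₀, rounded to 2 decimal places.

483.39

Strategy I: R₀ = 0.75×361 + 0.44×317 + 0.31×236 = 483.3900
Strategy II: R₀ = 0.45×0 + 0.27×374 + 0.12×355 = 143.5800
Highest R₀: strategy I with 483.3900.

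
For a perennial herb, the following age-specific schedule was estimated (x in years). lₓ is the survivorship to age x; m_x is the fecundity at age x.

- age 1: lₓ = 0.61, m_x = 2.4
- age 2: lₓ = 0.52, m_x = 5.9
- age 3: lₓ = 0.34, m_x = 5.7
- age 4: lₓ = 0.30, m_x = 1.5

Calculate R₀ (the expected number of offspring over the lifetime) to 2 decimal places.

6.92

R₀ = Σ lₓ m_x:
  age 1: 0.61 × 2.4 = 1.4640
  age 2: 0.52 × 5.9 = 3.0680
  age 3: 0.34 × 5.7 = 1.9380
  age 4: 0.30 × 1.5 = 0.4500
R₀ = 1.4640 + 3.0680 + 1.9380 + 0.4500 = 6.9200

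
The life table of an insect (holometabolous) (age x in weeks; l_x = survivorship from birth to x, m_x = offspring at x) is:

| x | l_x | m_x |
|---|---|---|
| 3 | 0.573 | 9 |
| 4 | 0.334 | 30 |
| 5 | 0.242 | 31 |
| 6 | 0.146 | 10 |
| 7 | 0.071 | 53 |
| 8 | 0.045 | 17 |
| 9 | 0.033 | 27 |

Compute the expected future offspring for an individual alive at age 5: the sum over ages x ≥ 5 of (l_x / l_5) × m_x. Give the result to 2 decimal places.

59.43

l_5 = 0.242. Conditional survival from age 5 to x is l_x / l_5.
  x=5: (0.242/0.242) × 31 = 31.0000
  x=6: (0.146/0.242) × 10 = 6.0331
  x=7: (0.071/0.242) × 53 = 15.5496
  x=8: (0.045/0.242) × 17 = 3.1612
  x=9: (0.033/0.242) × 27 = 3.6818
Sum = 31.0000 + 6.0331 + 15.5496 + 3.1612 + 3.6818 = 59.4256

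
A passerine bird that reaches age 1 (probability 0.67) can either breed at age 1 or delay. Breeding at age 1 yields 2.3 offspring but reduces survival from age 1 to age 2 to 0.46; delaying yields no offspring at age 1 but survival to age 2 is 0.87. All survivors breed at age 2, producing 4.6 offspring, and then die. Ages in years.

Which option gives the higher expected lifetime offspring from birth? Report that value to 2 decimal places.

breed at age 1: R₀ = 0.67 × (2.3 + 0.46 × 4.6) = 0.67 × 4.4160 = 2.9587
delay to age 2: R₀ = 0.67 × (0.87 × 4.6) = 0.67 × 4.0020 = 2.6813
Higher: breed at age 1 (2.9587).

2.96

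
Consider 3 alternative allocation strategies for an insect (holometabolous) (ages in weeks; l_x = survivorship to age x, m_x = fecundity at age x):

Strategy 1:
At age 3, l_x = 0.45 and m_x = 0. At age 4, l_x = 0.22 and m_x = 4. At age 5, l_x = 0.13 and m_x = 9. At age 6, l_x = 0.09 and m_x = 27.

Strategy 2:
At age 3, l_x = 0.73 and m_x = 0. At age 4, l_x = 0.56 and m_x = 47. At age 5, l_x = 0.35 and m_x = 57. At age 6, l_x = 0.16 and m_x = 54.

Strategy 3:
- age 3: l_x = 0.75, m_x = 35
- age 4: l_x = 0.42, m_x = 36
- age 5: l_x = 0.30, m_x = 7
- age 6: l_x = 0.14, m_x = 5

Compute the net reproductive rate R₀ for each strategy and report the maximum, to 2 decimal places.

54.91

Strategy 1: R₀ = 0.45×0 + 0.22×4 + 0.13×9 + 0.09×27 = 4.4800
Strategy 2: R₀ = 0.73×0 + 0.56×47 + 0.35×57 + 0.16×54 = 54.9100
Strategy 3: R₀ = 0.75×35 + 0.42×36 + 0.30×7 + 0.14×5 = 44.1700
Highest R₀: strategy 2 with 54.9100.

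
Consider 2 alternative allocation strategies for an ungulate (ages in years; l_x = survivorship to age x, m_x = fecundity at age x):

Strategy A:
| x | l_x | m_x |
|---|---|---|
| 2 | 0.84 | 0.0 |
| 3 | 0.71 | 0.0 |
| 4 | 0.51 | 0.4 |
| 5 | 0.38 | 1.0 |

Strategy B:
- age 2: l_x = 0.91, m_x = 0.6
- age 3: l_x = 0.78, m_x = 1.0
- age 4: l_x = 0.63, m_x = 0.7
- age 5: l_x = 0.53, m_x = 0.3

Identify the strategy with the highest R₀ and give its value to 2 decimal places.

1.93

Strategy A: R₀ = 0.84×0.0 + 0.71×0.0 + 0.51×0.4 + 0.38×1.0 = 0.5840
Strategy B: R₀ = 0.91×0.6 + 0.78×1.0 + 0.63×0.7 + 0.53×0.3 = 1.9260
Highest R₀: strategy B with 1.9260.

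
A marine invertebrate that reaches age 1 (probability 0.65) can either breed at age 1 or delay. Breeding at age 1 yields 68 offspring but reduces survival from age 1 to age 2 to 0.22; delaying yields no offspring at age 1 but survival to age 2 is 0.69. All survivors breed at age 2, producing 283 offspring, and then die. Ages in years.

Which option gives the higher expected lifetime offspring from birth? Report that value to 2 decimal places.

126.93

breed at age 1: R₀ = 0.65 × (68 + 0.22 × 283) = 0.65 × 130.2600 = 84.6690
delay to age 2: R₀ = 0.65 × (0.69 × 283) = 0.65 × 195.2700 = 126.9255
Higher: delay to age 2 (126.9255).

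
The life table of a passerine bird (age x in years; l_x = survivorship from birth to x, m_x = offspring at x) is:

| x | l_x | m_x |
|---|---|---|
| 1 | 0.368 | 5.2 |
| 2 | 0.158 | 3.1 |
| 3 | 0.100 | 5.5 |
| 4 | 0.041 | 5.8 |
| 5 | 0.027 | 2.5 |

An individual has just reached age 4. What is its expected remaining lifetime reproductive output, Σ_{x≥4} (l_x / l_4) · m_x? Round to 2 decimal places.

l_4 = 0.041. Conditional survival from age 4 to x is l_x / l_4.
  x=4: (0.041/0.041) × 5.8 = 5.8000
  x=5: (0.027/0.041) × 2.5 = 1.6463
Sum = 5.8000 + 1.6463 = 7.4463

7.45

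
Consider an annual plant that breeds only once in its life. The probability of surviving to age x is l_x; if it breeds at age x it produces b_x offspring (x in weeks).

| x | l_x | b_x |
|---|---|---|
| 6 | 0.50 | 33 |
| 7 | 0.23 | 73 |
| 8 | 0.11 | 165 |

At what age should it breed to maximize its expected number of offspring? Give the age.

Expected offspring if breeding at age x = l_x × b_x:
  age 6: 0.50 × 33 = 16.500
  age 7: 0.23 × 73 = 16.790
  age 8: 0.11 × 165 = 18.150
Maximum at age 8 (18.150).

8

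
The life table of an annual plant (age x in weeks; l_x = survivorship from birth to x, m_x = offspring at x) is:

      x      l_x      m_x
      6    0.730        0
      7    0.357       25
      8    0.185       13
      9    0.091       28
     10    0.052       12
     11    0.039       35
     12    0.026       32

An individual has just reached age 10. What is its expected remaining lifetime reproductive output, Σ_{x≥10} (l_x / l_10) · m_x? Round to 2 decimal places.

l_10 = 0.052. Conditional survival from age 10 to x is l_x / l_10.
  x=10: (0.052/0.052) × 12 = 12.0000
  x=11: (0.039/0.052) × 35 = 26.2500
  x=12: (0.026/0.052) × 32 = 16.0000
Sum = 12.0000 + 26.2500 + 16.0000 = 54.2500

54.25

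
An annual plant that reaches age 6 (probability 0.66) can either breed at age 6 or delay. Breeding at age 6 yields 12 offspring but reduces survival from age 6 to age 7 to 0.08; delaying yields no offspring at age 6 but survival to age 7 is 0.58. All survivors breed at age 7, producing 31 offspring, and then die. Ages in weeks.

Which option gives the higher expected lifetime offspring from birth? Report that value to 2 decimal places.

breed at age 6: R₀ = 0.66 × (12 + 0.08 × 31) = 0.66 × 14.4800 = 9.5568
delay to age 7: R₀ = 0.66 × (0.58 × 31) = 0.66 × 17.9800 = 11.8668
Higher: delay to age 7 (11.8668).

11.87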